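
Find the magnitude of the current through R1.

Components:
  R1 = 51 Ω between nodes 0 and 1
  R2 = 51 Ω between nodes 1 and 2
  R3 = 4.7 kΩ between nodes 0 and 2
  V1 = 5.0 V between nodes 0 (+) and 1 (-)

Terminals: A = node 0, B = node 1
Nodal analysis, taking node 1 as the 0 V reference.
Source V1 fixes V_0 = 5 V.
KCL at each unknown node (sum of currents leaving = 0; resistances in Ω):
  Node 2: (V_2 - 0)/51 + (V_2 - 5)/4700 = 0
Collecting terms: 0.01982 × V_2 = 0.001064  =>  V_2 = 0.05367 V
I_R1 = (V_0 - V_1)/R1 = (5 - 0)/51 = 0.09804 A
|I_R1| = 0.09804 A

Final answer: |I_R1| = 0.09804 A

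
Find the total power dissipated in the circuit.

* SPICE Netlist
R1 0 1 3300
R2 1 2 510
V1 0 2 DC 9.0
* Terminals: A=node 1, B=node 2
Nodal analysis, taking node 2 as the 0 V reference.
Source V1 fixes V_0 = 9 V.
KCL at each unknown node (sum of currents leaving = 0; resistances in Ω):
  Node 1: (V_1 - 9)/3300 + (V_1 - 0)/510 = 0
Collecting terms: 0.002264 × V_1 = 0.002727  =>  V_1 = 1.205 V
Power in each resistor, P = (ΔV)²/R:
  P_R1 = (9 - 1.205)²/3300 = 0.01841 W
  P_R2 = (1.205 - 0)²/510 = 0.002846 W
P_total = P_R1 + P_R2 = 0.02126 W

Final answer: 0.02126 W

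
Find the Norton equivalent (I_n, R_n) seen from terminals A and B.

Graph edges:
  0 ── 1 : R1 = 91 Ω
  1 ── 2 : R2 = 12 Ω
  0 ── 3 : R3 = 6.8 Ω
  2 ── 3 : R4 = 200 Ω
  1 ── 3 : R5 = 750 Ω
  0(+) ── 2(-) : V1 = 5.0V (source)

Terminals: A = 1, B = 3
Find the Thévenin equivalent first; then I_n = V_th/R_th and R_n = R_th.
Step 1 — V_th is the open-circuit voltage V_A - V_B (nothing connected across the terminals).
Nodal analysis, taking node 2 as the 0 V reference.
Source V1 fixes V_0 = 5 V.
KCL at each unknown node (sum of currents leaving = 0; resistances in Ω):
  Node 1: (V_1 - 5)/91 + (V_1 - 0)/12 + (V_1 - V_3)/750 = 0
  Node 3: (V_3 - 5)/6.8 + (V_3 - 0)/200 + (V_3 - V_1)/750 = 0
Collecting terms (coefficients in siemens):
  0.09566·V_1 - 0.001333·V_3 = 0.05495
  0.1534·V_3 - 0.001333·V_1 = 0.7353
Determinant D = (0.09566)(0.1534) - (-0.001333)(-0.001333) = 0.01467
V_1 = [(0.05495)(0.1534) - (-0.001333)(0.7353)]/D = 0.6413 V
V_3 = [(0.09566)(0.7353) - (0.05495)(-0.001333)]/D = 4.799 V
V_th = V_1 - V_3 = 0.6413 - 4.799 = -4.158 V
Step 2 — R_th: zero the source — replace V1 by a short circuit (node 2 merges into node 0) — and find the resistance seen between A (node 1) and B (node 3).
Reduce the network between node 1 (A) and node 3 (B) by series/parallel combination:
  Rp1 = R1 ‖ R2 (parallel, both between nodes 0 and 1) = 1/(1/91 + 1/12) = 10.6 Ω
  Rp2 = R3 ‖ R4 (parallel, both between nodes 0 and 3) = 1/(1/6.8 + 1/200) = 6.576 Ω
  Rs1 = Rp1 + Rp2 (series, joined only at node 0) = 10.6 + 6.576 = 17.18 Ω
  Rp3 = R5 ‖ Rs1 (parallel, both between nodes 1 and 3) = 1/(1/750 + 1/17.18) = 16.79 Ω
R_th = 16.79 Ω
I_n = V_th/R_th = -4.158/16.79 = -0.2476 A, and R_n = R_th = 16.79 Ω

Final answer: I_n = -0.2476 A, R_n = 16.79 Ω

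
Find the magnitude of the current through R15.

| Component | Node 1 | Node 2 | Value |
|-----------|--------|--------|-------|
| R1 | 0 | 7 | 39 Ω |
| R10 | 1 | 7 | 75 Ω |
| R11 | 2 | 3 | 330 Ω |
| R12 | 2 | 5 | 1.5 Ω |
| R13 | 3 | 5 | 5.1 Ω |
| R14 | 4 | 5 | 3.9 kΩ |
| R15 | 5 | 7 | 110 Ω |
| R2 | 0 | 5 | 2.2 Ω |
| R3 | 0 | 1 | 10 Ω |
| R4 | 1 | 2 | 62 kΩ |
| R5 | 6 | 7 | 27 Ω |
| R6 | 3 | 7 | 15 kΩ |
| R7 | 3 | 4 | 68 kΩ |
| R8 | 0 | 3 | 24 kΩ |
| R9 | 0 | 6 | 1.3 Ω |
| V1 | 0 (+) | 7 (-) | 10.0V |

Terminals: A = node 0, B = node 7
Nodal analysis, taking node 7 as the 0 V reference.
Source V1 fixes V_0 = 10 V.
KCL at each unknown node (sum of currents leaving = 0; resistances in Ω):
  Node 1: (V_1 - 10)/10 + (V_1 - V_2)/62000 + (V_1 - 0)/75 = 0
  Node 2: (V_2 - V_1)/62000 + (V_2 - V_3)/330 + (V_2 - V_5)/1.5 = 0
  Node 3: (V_3 - 0)/15000 + (V_3 - V_4)/68000 + (V_3 - 10)/24000 + (V_3 - V_2)/330 + (V_3 - V_5)/5.1 = 0
  Node 4: (V_4 - V_3)/68000 + (V_4 - V_5)/3900 = 0
  Node 5: (V_5 - 10)/2.2 + (V_5 - V_2)/1.5 + (V_5 - V_3)/5.1 + (V_5 - V_4)/3900 + (V_5 - 0)/110 = 0
  Node 6: (V_6 - 0)/27 + (V_6 - 10)/1.3 = 0
Collecting terms (coefficients in siemens):
  0.1133·V_1 - 0.00001613·V_2 = 1
  0.6697·V_2 - 0.00001613·V_1 - 0.00303·V_3 - 0.6667·V_5 = 0
  0.1992·V_3 - 0.00303·V_2 - 0.00001471·V_4 - 0.1961·V_5 = 0.0004167
  0.0002711·V_4 - 0.00001471·V_3 - 0.0002564·V_5 = 0
  1.327·V_5 - 0.6667·V_2 - 0.1961·V_3 - 0.0002564·V_4 = 4.545
  0.8063·V_6 = 7.692
Solving these 6 simultaneous equations (Gaussian elimination) gives:
  V_1 = 8.824 V, V_2 = 9.802 V, V_3 = 9.799 V, V_4 = 9.802 V
  V_5 = 9.802 V, V_6 = 9.541 V
I_R15 = (V_5 - V_7)/R15 = (9.802 - 0)/110 = 0.08911 A
|I_R15| = 0.08911 A

Final answer: |I_R15| = 0.08911 A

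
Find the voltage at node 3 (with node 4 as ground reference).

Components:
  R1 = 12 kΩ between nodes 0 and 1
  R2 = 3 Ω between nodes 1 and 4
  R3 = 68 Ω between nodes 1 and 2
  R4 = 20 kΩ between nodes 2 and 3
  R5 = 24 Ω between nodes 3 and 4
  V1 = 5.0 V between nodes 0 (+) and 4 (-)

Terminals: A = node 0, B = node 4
Nodal analysis, taking node 4 as the 0 V reference.
Source V1 fixes V_0 = 5 V.
KCL at each unknown node (sum of currents leaving = 0; resistances in Ω):
  Node 1: (V_1 - 5)/12000 + (V_1 - 0)/3 + (V_1 - V_2)/68 = 0
  Node 2: (V_2 - V_1)/68 + (V_2 - V_3)/20000 = 0
  Node 3: (V_3 - V_2)/20000 + (V_3 - 0)/24 = 0
Collecting terms (coefficients in siemens):
  0.3481·V_1 - 0.01471·V_2 = 0.0004167
  0.01476·V_2 - 0.01471·V_1 - 0.00005·V_3 = 0
  0.04172·V_3 - 0.00005·V_2 = 0
Solving these 3 simultaneous equations (Gaussian elimination) gives:
  V_1 = 0.00125 V, V_2 = 0.001245 V, V_3 = 0.000001493 V
The requested potential is V_3 = 0.000001493 V.

Final answer: V_3 = 1.493e-06 V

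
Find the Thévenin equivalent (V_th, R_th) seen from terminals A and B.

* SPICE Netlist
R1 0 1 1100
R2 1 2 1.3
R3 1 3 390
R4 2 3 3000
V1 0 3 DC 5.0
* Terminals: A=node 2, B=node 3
Step 1 — V_th is the open-circuit voltage V_A - V_B (nothing connected across the terminals).
Nodal analysis, taking node 3 as the 0 V reference.
Source V1 fixes V_0 = 5 V.
KCL at each unknown node (sum of currents leaving = 0; resistances in Ω):
  Node 1: (V_1 - 5)/1100 + (V_1 - V_2)/1.3 + (V_1 - 0)/390 = 0
  Node 2: (V_2 - V_1)/1.3 + (V_2 - 0)/3000 = 0
Collecting terms (coefficients in siemens):
  0.7727·V_1 - 0.7692·V_2 = 0.004545
  0.7696·V_2 - 0.7692·V_1 = 0
Determinant D = (0.7727)(0.7696) - (-0.7692)(-0.7692) = 0.002929
V_1 = [(0.004545)(0.7696) - (-0.7692)(0)]/D = 1.194 V
V_2 = [(0.7727)(0) - (0.004545)(-0.7692)]/D = 1.194 V
V_th = V_2 - V_3 = 1.194 - 0 = 1.194 V
Step 2 — R_th: zero the source — replace V1 by a short circuit (node 3 merges into node 0) — and find the resistance seen between A (node 2) and B (node 0).
Reduce the network between node 2 (A) and node 0 (B) by series/parallel combination:
  Rp1 = R1 ‖ R3 (parallel, both between nodes 0 and 1) = 1/(1/1100 + 1/390) = 287.9 Ω
  Rs1 = R2 + Rp1 (series, joined only at node 1) = 1.3 + 287.9 = 289.2 Ω
  Rp2 = R4 ‖ Rs1 (parallel, both between nodes 0 and 2) = 1/(1/3000 + 1/289.2) = 263.8 Ω
R_th = 263.8 Ω

Final answer: V_th = 1.194 V, R_th = 263.8 Ω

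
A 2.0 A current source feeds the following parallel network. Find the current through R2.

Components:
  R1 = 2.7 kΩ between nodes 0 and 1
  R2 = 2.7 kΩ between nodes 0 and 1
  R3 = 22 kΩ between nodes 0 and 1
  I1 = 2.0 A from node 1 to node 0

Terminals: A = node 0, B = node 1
All resistors sit directly between nodes 0 and 1, so they are in parallel and share one voltage V; the full source current 2 A splits among them.
1/R_par = 1/2700 + 1/2700 + 1/22000 = 0.0007862 S  =>  R_par = 1272 Ω
V = I × R_par = 2 × 1272 = 2544 V
I_R2 = V/R2 = 2544/2700 = 0.9422 A

Final answer: 0.9422 A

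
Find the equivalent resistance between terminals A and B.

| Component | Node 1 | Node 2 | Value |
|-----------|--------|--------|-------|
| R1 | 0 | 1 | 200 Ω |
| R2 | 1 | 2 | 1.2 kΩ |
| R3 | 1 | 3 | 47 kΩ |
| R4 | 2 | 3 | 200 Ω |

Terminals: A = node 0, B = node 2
Reduce the network between node 0 (A) and node 2 (B) by series/parallel combination:
  Rs1 = R3 + R4 (series, joined only at node 3) = 47000 + 200 = 47200 Ω
  Rp1 = R2 ‖ Rs1 (parallel, both between nodes 1 and 2) = 1/(1/1200 + 1/47200) = 1170 Ω
  Rs2 = R1 + Rp1 (series, joined only at node 1) = 200 + 1170 = 1370 Ω
R_eq = 1.37 kΩ

Final answer: 1.37 kΩ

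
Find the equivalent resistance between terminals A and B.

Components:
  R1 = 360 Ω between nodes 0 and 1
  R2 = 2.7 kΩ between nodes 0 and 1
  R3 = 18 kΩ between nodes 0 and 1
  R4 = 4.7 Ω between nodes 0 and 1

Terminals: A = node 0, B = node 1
Reduce the network between node 0 (A) and node 1 (B) by series/parallel combination:
  Rp1 = R1 ‖ R2 ‖ R3 ‖ R4 (parallel, all between nodes 0 and 1) = 1/(1/360 + 1/2700 + 1/18000 + 1/4.7) = 4.63 Ω
R_eq = 4.63 Ω

Final answer: 4.63 Ω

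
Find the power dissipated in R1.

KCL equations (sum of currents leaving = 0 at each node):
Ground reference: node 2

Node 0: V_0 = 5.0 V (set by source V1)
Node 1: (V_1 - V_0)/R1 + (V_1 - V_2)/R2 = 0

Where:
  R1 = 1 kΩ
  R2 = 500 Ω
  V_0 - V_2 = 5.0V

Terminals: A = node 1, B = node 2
Nodal analysis, taking node 2 as the 0 V reference.
Source V1 fixes V_0 = 5 V.
KCL at each unknown node (sum of currents leaving = 0; resistances in Ω):
  Node 1: (V_1 - 5)/1000 + (V_1 - 0)/500 = 0
Collecting terms: 0.003 × V_1 = 0.005  =>  V_1 = 1.667 V
I_R1 = (V_0 - V_1)/R1 = (5 - 1.667)/1000 = 0.003333 A
P_R1 = I_R1² × R1 = (0.003333)² × 1000 = 0.01111 W

Final answer: 0.01111 W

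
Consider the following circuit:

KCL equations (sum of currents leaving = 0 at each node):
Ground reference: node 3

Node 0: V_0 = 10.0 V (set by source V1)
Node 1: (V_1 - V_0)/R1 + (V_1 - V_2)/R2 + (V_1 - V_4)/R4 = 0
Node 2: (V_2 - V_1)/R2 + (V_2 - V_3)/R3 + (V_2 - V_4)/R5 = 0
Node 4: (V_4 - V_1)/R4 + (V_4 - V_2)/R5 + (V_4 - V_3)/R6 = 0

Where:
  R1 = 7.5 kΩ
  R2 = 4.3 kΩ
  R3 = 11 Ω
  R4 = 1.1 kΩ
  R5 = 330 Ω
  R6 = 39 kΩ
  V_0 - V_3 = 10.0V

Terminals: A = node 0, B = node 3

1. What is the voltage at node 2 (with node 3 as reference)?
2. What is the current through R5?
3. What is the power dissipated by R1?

Nodal analysis, taking node 3 as the 0 V reference.
Source V1 fixes V_0 = 10 V.
KCL at each unknown node (sum of currents leaving = 0; resistances in Ω):
  Node 1: (V_1 - 10)/7500 + (V_1 - V_2)/4300 + (V_1 - V_4)/1100 = 0
  Node 2: (V_2 - V_1)/4300 + (V_2 - 0)/11 + (V_2 - V_4)/330 = 0
  Node 4: (V_4 - V_1)/1100 + (V_4 - V_2)/330 + (V_4 - 0)/39000 = 0
Collecting terms (coefficients in siemens):
  0.001275·V_1 - 0.0002326·V_2 - 0.0009091·V_4 = 0.001333
  0.09417·V_2 - 0.0002326·V_1 - 0.00303·V_4 = 0
  0.003965·V_4 - 0.0009091·V_1 - 0.00303·V_2 = 0
Solving these 3 simultaneous equations (Gaussian elimination) gives:
  V_1 = 1.261 V, V_2 = 0.01273 V, V_4 = 0.2989 V
Part 1:
  Read off the nodal solution: V_2 = 0.01273 V
Part 2:
  I_R5 = (V_2 - V_4)/R5 = (0.01273 - 0.2989)/330 = -0.0008672 A
  Magnitude: I_R5 = 0.0008672 A
Part 3:
  I_R1 = (V_0 - V_1)/R1 = (10 - 1.261)/7500 = 0.001165 A
  P_R1 = I_R1² × R1 = (0.001165)² × 7500 = 0.01018 W

Final answers:
1. V_2 = 0.01273 V
2. I_R5 = 0.0008672 A
3. P_R1 = 0.01018 W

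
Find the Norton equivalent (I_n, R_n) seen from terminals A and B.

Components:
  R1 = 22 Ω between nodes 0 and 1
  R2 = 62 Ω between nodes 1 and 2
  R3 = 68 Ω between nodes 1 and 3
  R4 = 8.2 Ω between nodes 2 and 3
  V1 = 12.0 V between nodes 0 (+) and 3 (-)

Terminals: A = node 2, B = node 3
Find the Thévenin equivalent first; then I_n = V_th/R_th and R_n = R_th.
Step 1 — V_th is the open-circuit voltage V_A - V_B (nothing connected across the terminals).
Nodal analysis, taking node 3 as the 0 V reference.
Source V1 fixes V_0 = 12 V.
KCL at each unknown node (sum of currents leaving = 0; resistances in Ω):
  Node 1: (V_1 - 12)/22 + (V_1 - V_2)/62 + (V_1 - 0)/68 = 0
  Node 2: (V_2 - V_1)/62 + (V_2 - 0)/8.2 = 0
Collecting terms (coefficients in siemens):
  0.07629·V_1 - 0.01613·V_2 = 0.5455
  0.1381·V_2 - 0.01613·V_1 = 0
Determinant D = (0.07629)(0.1381) - (-0.01613)(-0.01613) = 0.01027
V_1 = [(0.5455)(0.1381) - (-0.01613)(0)]/D = 7.331 V
V_2 = [(0.07629)(0) - (0.5455)(-0.01613)]/D = 0.8563 V
V_th = V_2 - V_3 = 0.8563 - 0 = 0.8563 V
Step 2 — R_th: zero the source — replace V1 by a short circuit (node 3 merges into node 0) — and find the resistance seen between A (node 2) and B (node 0).
Reduce the network between node 2 (A) and node 0 (B) by series/parallel combination:
  Rp1 = R1 ‖ R3 (parallel, both between nodes 0 and 1) = 1/(1/22 + 1/68) = 16.62 Ω
  Rs1 = R2 + Rp1 (series, joined only at node 1) = 62 + 16.62 = 78.62 Ω
  Rp2 = R4 ‖ Rs1 (parallel, both between nodes 0 and 2) = 1/(1/8.2 + 1/78.62) = 7.426 Ω
R_th = 7.426 Ω
I_n = V_th/R_th = 0.8563/7.426 = 0.1153 A, and R_n = R_th = 7.426 Ω

Final answer: I_n = 0.1153 A, R_n = 7.426 Ω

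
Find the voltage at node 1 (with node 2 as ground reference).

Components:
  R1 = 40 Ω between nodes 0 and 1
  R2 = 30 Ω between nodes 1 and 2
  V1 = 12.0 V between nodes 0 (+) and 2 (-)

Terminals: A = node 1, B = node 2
Nodal analysis, taking node 2 as the 0 V reference.
Source V1 fixes V_0 = 12 V.
KCL at each unknown node (sum of currents leaving = 0; resistances in Ω):
  Node 1: (V_1 - 12)/40 + (V_1 - 0)/30 = 0
Collecting terms: 0.05833 × V_1 = 0.3  =>  V_1 = 5.143 V
The requested potential is V_1 = 5.143 V.

Final answer: V_1 = 5.143 V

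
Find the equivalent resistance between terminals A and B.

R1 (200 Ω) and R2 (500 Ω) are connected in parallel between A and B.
Reduce the network between node 0 (A) and node 1 (B) by series/parallel combination:
  Rp1 = R1 ‖ R2 (parallel, both between nodes 0 and 1) = 1/(1/200 + 1/500) = 142.9 Ω
R_eq = 142.9 Ω

Final answer: 142.9 Ω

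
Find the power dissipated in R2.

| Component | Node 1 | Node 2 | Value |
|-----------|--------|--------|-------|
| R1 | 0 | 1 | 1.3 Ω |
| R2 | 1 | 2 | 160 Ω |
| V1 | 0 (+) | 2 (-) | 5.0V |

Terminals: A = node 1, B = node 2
Nodal analysis, taking node 2 as the 0 V reference.
Source V1 fixes V_0 = 5 V.
KCL at each unknown node (sum of currents leaving = 0; resistances in Ω):
  Node 1: (V_1 - 5)/1.3 + (V_1 - 0)/160 = 0
Collecting terms: 0.7755 × V_1 = 3.846  =>  V_1 = 4.96 V
I_R2 = (V_1 - V_2)/R2 = (4.96 - 0)/160 = 0.031 A
P_R2 = I_R2² × R2 = (0.031)² × 160 = 0.1537 W

Final answer: 0.1537 W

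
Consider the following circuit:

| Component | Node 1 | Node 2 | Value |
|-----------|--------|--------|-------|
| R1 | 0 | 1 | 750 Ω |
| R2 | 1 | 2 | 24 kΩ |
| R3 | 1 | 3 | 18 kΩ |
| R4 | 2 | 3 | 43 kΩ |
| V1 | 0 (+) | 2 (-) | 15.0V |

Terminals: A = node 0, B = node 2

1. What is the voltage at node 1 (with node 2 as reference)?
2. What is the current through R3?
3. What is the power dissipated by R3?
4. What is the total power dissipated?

Nodal analysis, taking node 2 as the 0 V reference.
Source V1 fixes V_0 = 15 V.
KCL at each unknown node (sum of currents leaving = 0; resistances in Ω):
  Node 1: (V_1 - 15)/750 + (V_1 - 0)/24000 + (V_1 - V_3)/18000 = 0
  Node 3: (V_3 - V_1)/18000 + (V_3 - 0)/43000 = 0
Collecting terms (coefficients in siemens):
  0.001431·V_1 - 0.00005556·V_3 = 0.02
  0.00007881·V_3 - 0.00005556·V_1 = 0
Determinant D = (0.001431)(0.00007881) - (-0.00005556)(-0.00005556) = 0.0000001097
V_1 = [(0.02)(0.00007881) - (-0.00005556)(0)]/D = 14.37 V
V_3 = [(0.001431)(0) - (0.02)(-0.00005556)]/D = 10.13 V
Part 1:
  Read off the nodal solution: V_1 = 14.37 V
Part 2:
  I_R3 = (V_1 - V_3)/R3 = (14.37 - 10.13)/18000 = 0.0002356 A
  Magnitude: I_R3 = 0.0002356 A
Part 3:
  I_R3 = (V_1 - V_3)/R3 = (14.37 - 10.13)/18000 = 0.0002356 A
  P_R3 = I_R3² × R3 = (0.0002356)² × 18000 = 0.0009995 W
Part 4:
  Power in each resistor, P = (ΔV)²/R:
    P_R1 = (15 - 14.37)²/750 = 0.0005224 W
    P_R2 = (14.37 - 0)²/24000 = 0.008609 W
    P_R3 = (14.37 - 10.13)²/18000 = 0.0009995 W
    P_R4 = (0 - 10.13)²/43000 = 0.002388 W
  P_total = P_R1 + P_R2 + P_R3 + P_R4 = 0.01252 W

Final answers:
1. V_1 = 14.37 V
2. I_R3 = 0.0002356 A
3. P_R3 = 0.0009995 W
4. P_total = 0.01252 W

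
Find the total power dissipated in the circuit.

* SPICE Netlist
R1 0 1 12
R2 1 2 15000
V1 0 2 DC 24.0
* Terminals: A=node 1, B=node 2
Nodal analysis, taking node 2 as the 0 V reference.
Source V1 fixes V_0 = 24 V.
KCL at each unknown node (sum of currents leaving = 0; resistances in Ω):
  Node 1: (V_1 - 24)/12 + (V_1 - 0)/15000 = 0
Collecting terms: 0.0834 × V_1 = 2  =>  V_1 = 23.98 V
Power in each resistor, P = (ΔV)²/R:
  P_R1 = (24 - 23.98)²/12 = 0.00003067 W
  P_R2 = (23.98 - 0)²/15000 = 0.03834 W
P_total = P_R1 + P_R2 = 0.03837 W

Final answer: 0.03837 W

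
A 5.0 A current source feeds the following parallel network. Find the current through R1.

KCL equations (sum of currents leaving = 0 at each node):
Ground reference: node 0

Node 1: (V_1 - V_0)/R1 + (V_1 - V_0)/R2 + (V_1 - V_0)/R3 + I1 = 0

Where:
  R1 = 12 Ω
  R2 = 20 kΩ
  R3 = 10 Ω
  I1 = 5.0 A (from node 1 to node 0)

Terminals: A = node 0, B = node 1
All resistors sit directly between nodes 0 and 1, so they are in parallel and share one voltage V; the full source current 5 A splits among them.
1/R_par = 1/12 + 1/20000 + 1/10 = 0.1834 S  =>  R_par = 5.453 Ω
V = I × R_par = 5 × 5.453 = 27.27 V
I_R1 = V/R1 = 27.27/12 = 2.272 A

Final answer: 2.272 A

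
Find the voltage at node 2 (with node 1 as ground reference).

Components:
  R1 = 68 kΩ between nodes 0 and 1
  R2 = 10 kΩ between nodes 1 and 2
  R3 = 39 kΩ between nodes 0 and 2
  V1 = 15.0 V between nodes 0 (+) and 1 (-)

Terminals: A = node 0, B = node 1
Nodal analysis, taking node 1 as the 0 V reference.
Source V1 fixes V_0 = 15 V.
KCL at each unknown node (sum of currents leaving = 0; resistances in Ω):
  Node 2: (V_2 - 0)/10000 + (V_2 - 15)/39000 = 0
Collecting terms: 0.0001256 × V_2 = 0.0003846  =>  V_2 = 3.061 V
The requested potential is V_2 = 3.061 V.

Final answer: V_2 = 3.061 V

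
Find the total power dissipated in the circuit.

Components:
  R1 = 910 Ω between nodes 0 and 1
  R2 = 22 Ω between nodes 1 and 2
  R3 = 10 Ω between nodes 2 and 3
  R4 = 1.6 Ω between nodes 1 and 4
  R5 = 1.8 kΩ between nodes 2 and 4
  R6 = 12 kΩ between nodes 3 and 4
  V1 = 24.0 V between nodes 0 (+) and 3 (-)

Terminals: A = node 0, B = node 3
Nodal analysis, taking node 3 as the 0 V reference.
Source V1 fixes V_0 = 24 V.
KCL at each unknown node (sum of currents leaving = 0; resistances in Ω):
  Node 1: (V_1 - 24)/910 + (V_1 - V_2)/22 + (V_1 - V_4)/1.6 = 0
  Node 2: (V_2 - V_1)/22 + (V_2 - 0)/10 + (V_2 - V_4)/1800 = 0
  Node 4: (V_4 - V_1)/1.6 + (V_4 - V_2)/1800 + (V_4 - 0)/12000 = 0
Collecting terms (coefficients in siemens):
  0.6716·V_1 - 0.04545·V_2 - 0.625·V_4 = 0.02637
  0.146·V_2 - 0.04545·V_1 - 0.0005556·V_4 = 0
  0.6256·V_4 - 0.625·V_1 - 0.0005556·V_2 = 0
Solving these 3 simultaneous equations (Gaussian elimination) gives:
  V_1 = 0.8067 V, V_2 = 0.2542 V, V_4 = 0.8061 V
Power in each resistor, P = (ΔV)²/R:
  P_R1 = (24 - 0.8067)²/910 = 0.5911 W
  P_R2 = (0.8067 - 0.2542)²/22 = 0.01387 W
  P_R3 = (0.2542 - 0)²/10 = 0.006462 W
  P_R4 = (0.8067 - 0.8061)²/1.6 = 0.0000002235 W
  P_R5 = (0.2542 - 0.8061)²/1800 = 0.0001692 W
  P_R6 = (0 - 0.8061)²/12000 = 0.00005415 W
P_total = P_R1 + P_R2 + P_R3 + P_R4 + P_R5 + P_R6 = 0.6117 W

Final answer: 0.6117 W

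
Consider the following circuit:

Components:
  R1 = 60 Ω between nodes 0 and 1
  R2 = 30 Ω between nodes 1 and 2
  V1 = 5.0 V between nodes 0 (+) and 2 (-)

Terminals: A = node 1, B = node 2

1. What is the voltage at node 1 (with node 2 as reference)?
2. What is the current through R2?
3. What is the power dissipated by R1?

Nodal analysis, taking node 2 as the 0 V reference.
Source V1 fixes V_0 = 5 V.
KCL at each unknown node (sum of currents leaving = 0; resistances in Ω):
  Node 1: (V_1 - 5)/60 + (V_1 - 0)/30 = 0
Collecting terms: 0.05 × V_1 = 0.08333  =>  V_1 = 1.667 V
Part 1:
  Read off the nodal solution: V_1 = 1.667 V
Part 2:
  I_R2 = (V_1 - V_2)/R2 = (1.667 - 0)/30 = 0.05556 A
  Magnitude: I_R2 = 0.05556 A
Part 3:
  I_R1 = (V_0 - V_1)/R1 = (5 - 1.667)/60 = 0.05556 A
  P_R1 = I_R1² × R1 = (0.05556)² × 60 = 0.1852 W

Final answers:
1. V_1 = 1.667 V
2. I_R2 = 0.05556 A
3. P_R1 = 0.1852 W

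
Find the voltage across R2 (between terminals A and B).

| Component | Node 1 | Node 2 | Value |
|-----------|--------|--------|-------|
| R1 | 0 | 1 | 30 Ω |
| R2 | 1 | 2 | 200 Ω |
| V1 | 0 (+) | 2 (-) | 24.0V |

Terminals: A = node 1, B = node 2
R1 and R2 are in series across V1 (node 0 → node 1 → node 2), and the output A–B is taken across R2, so this is a voltage divider.
Series current: I = V1/(R1 + R2) = 24/(30 + 200) = 24/230 = 0.1043 A
V_R2 = I × R2 = V1 × R2/(R1 + R2) = 24 × 200/230 = 20.87 V

Final answer: 20.87 V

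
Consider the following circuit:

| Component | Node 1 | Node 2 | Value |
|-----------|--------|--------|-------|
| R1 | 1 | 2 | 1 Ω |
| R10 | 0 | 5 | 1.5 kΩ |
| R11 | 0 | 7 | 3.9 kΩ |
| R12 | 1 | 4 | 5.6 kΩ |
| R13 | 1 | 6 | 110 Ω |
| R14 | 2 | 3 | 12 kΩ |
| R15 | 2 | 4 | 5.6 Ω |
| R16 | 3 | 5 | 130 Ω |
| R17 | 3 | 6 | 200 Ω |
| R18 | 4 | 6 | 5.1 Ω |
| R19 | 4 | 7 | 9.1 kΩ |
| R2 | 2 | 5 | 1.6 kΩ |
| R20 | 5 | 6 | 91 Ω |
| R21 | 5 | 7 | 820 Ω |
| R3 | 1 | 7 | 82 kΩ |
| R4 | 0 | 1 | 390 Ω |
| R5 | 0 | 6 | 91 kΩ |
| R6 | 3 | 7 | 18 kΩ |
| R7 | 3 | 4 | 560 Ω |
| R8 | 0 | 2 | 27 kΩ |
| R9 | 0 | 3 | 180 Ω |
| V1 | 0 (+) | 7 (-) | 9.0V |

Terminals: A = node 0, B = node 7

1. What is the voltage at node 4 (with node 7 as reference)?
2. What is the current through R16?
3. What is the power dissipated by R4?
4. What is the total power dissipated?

Nodal analysis, taking node 7 as the 0 V reference.
Source V1 fixes V_0 = 9 V.
KCL at each unknown node (sum of currents leaving = 0; resistances in Ω):
  Node 1: (V_1 - V_2)/1 + (V_1 - 0)/82000 + (V_1 - 9)/390 + (V_1 - V_4)/5600 + (V_1 - V_6)/110 = 0
  Node 2: (V_2 - V_1)/1 + (V_2 - V_5)/1600 + (V_2 - 9)/27000 + (V_2 - V_3)/12000 + (V_2 - V_4)/5.6 = 0
  Node 3: (V_3 - 0)/18000 + (V_3 - V_4)/560 + (V_3 - 9)/180 + (V_3 - V_2)/12000 + (V_3 - V_5)/130 + (V_3 - V_6)/200 = 0
  Node 4: (V_4 - V_3)/560 + (V_4 - V_1)/5600 + (V_4 - V_2)/5.6 + (V_4 - V_6)/5.1 + (V_4 - 0)/9100 = 0
  Node 5: (V_5 - V_2)/1600 + (V_5 - 9)/1500 + (V_5 - V_3)/130 + (V_5 - V_6)/91 + (V_5 - 0)/820 = 0
  Node 6: (V_6 - 9)/91000 + (V_6 - V_1)/110 + (V_6 - V_3)/200 + (V_6 - V_4)/5.1 + (V_6 - V_5)/91 = 0
Collecting terms (coefficients in siemens):
  1.012·V_1 - 1·V_2 - 0.0001786·V_4 - 0.009091·V_6 = 0.02308
  1.179·V_2 - 1·V_1 - 0.00008333·V_3 - 0.1786·V_4 - 0.000625·V_5 = 0.0003333
  0.02017·V_3 - 0.00008333·V_2 - 0.001786·V_4 - 0.007692·V_5 - 0.005·V_6 = 0.05
  0.3767·V_4 - 0.0001786·V_1 - 0.1786·V_2 - 0.001786·V_3 - 0.1961·V_6 = 0
  0.02119·V_5 - 0.000625·V_2 - 0.007692·V_3 - 0.01099·V_6 = 0.006
  0.2212·V_6 - 0.009091·V_1 - 0.005·V_3 - 0.1961·V_4 - 0.01099·V_5 = 0.0000989
Solving these 6 simultaneous equations (Gaussian elimination) gives:
  V_1 = 7.736 V, V_2 = 7.734 V, V_3 = 7.919 V, V_4 = 7.718 V
  V_5 = 7.382 V, V_6 = 7.707 V
Part 1:
  Read off the nodal solution: V_4 = 7.718 V
Part 2:
  I_R16 = (V_3 - V_5)/R16 = (7.919 - 7.382)/130 = 0.004132 A
  Magnitude: I_R16 = 0.004132 A
Part 3:
  I_R4 = (V_0 - V_1)/R4 = (9 - 7.736)/390 = 0.00324 A
  P_R4 = I_R4² × R4 = (0.00324)² × 390 = 0.004093 W
Part 4:
  Power in each resistor, P = (ΔV)²/R:
    P_R1 = (7.736 - 7.734)²/1 = 0.000008262 W
    P_R2 = (7.734 - 7.382)²/1600 = 0.0000773 W
    P_R3 = (7.736 - 0)²/82000 = 0.0007299 W
    P_R4 = (9 - 7.736)²/390 = 0.004093 W
    P_R5 = (9 - 7.707)²/91000 = 0.00001837 W
    P_R6 = (7.919 - 0)²/18000 = 0.003484 W
    P_R7 = (7.919 - 7.718)²/560 = 0.00007189 W
    P_R8 = (9 - 7.734)²/27000 = 0.0000594 W
    P_R9 = (9 - 7.919)²/180 = 0.006491 W
    P_R10 = (9 - 7.382)²/1500 = 0.001745 W
    P_R11 = (9 - 0)²/3900 = 0.02077 W
    P_R12 = (7.736 - 7.718)²/5600 = 0.00000005843 W
    P_R13 = (7.736 - 7.707)²/110 = 0.000007892 W
    P_R14 = (7.734 - 7.919)²/12000 = 0.000002865 W
    P_R15 = (7.734 - 7.718)²/5.6 = 0.00004134 W
    P_R16 = (7.919 - 7.382)²/130 = 0.002219 W
    P_R17 = (7.919 - 7.707)²/200 = 0.0002248 W
    P_R18 = (7.718 - 7.707)²/5.1 = 0.00002537 W
    P_R19 = (7.718 - 0)²/9100 = 0.006547 W
    P_R20 = (7.382 - 7.707)²/91 = 0.001161 W
    P_R21 = (7.382 - 0)²/820 = 0.06646 W
  P_total = P_R1 + P_R2 + P_R3 + P_R4 + P_R5 + P_R6 + P_R7 + P_R8 + P_R9 + P_R10 + P_R11 + P_R12 + P_R13 + P_R14 + P_R15 + P_R16 + P_R17 + P_R18 + P_R19 + P_R20 + P_R21 = 0.1142 W

Final answers:
1. V_4 = 7.718 V
2. I_R16 = 0.004132 A
3. P_R4 = 0.004093 W
4. P_total = 0.1142 W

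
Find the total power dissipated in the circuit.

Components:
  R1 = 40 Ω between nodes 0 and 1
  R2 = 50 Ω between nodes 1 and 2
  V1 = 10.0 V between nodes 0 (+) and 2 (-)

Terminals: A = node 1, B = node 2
Nodal analysis, taking node 2 as the 0 V reference.
Source V1 fixes V_0 = 10 V.
KCL at each unknown node (sum of currents leaving = 0; resistances in Ω):
  Node 1: (V_1 - 10)/40 + (V_1 - 0)/50 = 0
Collecting terms: 0.045 × V_1 = 0.25  =>  V_1 = 5.556 V
Power in each resistor, P = (ΔV)²/R:
  P_R1 = (10 - 5.556)²/40 = 0.4938 W
  P_R2 = (5.556 - 0)²/50 = 0.6173 W
P_total = P_R1 + P_R2 = 1.111 W

Final answer: 1.111 W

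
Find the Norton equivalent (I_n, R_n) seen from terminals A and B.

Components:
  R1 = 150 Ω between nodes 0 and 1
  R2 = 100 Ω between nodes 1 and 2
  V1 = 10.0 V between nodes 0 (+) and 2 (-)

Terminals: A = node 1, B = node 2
Find the Thévenin equivalent first; then I_n = V_th/R_th and R_n = R_th.
Step 1 — V_th is the open-circuit voltage V_A - V_B (nothing connected across the terminals).
Nodal analysis, taking node 2 as the 0 V reference.
Source V1 fixes V_0 = 10 V.
KCL at each unknown node (sum of currents leaving = 0; resistances in Ω):
  Node 1: (V_1 - 10)/150 + (V_1 - 0)/100 = 0
Collecting terms: 0.01667 × V_1 = 0.06667  =>  V_1 = 4 V
V_th = V_1 - V_2 = 4 - 0 = 4 V
Step 2 — R_th: zero the source — replace V1 by a short circuit (node 2 merges into node 0) — and find the resistance seen between A (node 1) and B (node 0).
Reduce the network between node 1 (A) and node 0 (B) by series/parallel combination:
  Rp1 = R1 ‖ R2 (parallel, both between nodes 0 and 1) = 1/(1/150 + 1/100) = 60 Ω
R_th = 60 Ω
I_n = V_th/R_th = 4/60 = 0.06667 A, and R_n = R_th = 60 Ω

Final answer: I_n = 0.06667 A, R_n = 60 Ω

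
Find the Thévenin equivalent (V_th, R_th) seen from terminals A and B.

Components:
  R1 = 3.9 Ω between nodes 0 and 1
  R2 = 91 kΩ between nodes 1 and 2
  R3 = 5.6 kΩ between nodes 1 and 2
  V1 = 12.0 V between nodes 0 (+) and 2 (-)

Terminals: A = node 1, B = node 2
Step 1 — V_th is the open-circuit voltage V_A - V_B (nothing connected across the terminals).
Nodal analysis, taking node 2 as the 0 V reference.
Source V1 fixes V_0 = 12 V.
KCL at each unknown node (sum of currents leaving = 0; resistances in Ω):
  Node 1: (V_1 - 12)/3.9 + (V_1 - 0)/91000 + (V_1 - 0)/5600 = 0
Collecting terms: 0.2566 × V_1 = 3.077  =>  V_1 = 11.99 V
V_th = V_1 - V_2 = 11.99 - 0 = 11.99 V
Step 2 — R_th: zero the source — replace V1 by a short circuit (node 2 merges into node 0) — and find the resistance seen between A (node 1) and B (node 0).
Reduce the network between node 1 (A) and node 0 (B) by series/parallel combination:
  Rp1 = R1 ‖ R2 ‖ R3 (parallel, all between nodes 0 and 1) = 1/(1/3.9 + 1/91000 + 1/5600) = 3.897 Ω
R_th = 3.897 Ω

Final answer: V_th = 11.99 V, R_th = 3.897 Ω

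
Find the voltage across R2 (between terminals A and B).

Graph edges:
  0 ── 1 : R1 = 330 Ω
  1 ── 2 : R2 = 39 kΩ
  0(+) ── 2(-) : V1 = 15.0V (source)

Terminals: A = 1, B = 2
R1 and R2 are in series across V1 (node 0 → node 1 → node 2), and the output A–B is taken across R2, so this is a voltage divider.
Series current: I = V1/(R1 + R2) = 15/(330 + 39000) = 15/39330 = 0.0003814 A
V_R2 = I × R2 = V1 × R2/(R1 + R2) = 15 × 39000/39330 = 14.87 V

Final answer: 14.87 V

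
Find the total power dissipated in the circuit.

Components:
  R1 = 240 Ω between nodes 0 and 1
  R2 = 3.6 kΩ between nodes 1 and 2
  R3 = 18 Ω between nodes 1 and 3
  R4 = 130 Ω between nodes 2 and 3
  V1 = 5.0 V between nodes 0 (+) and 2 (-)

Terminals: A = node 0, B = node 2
Nodal analysis, taking node 2 as the 0 V reference.
Source V1 fixes V_0 = 5 V.
KCL at each unknown node (sum of currents leaving = 0; resistances in Ω):
  Node 1: (V_1 - 5)/240 + (V_1 - 0)/3600 + (V_1 - V_3)/18 = 0
  Node 3: (V_3 - V_1)/18 + (V_3 - 0)/130 = 0
Collecting terms (coefficients in siemens):
  0.06·V_1 - 0.05556·V_3 = 0.02083
  0.06325·V_3 - 0.05556·V_1 = 0
Determinant D = (0.06)(0.06325) - (-0.05556)(-0.05556) = 0.0007085
V_1 = [(0.02083)(0.06325) - (-0.05556)(0)]/D = 1.86 V
V_3 = [(0.06)(0) - (0.02083)(-0.05556)]/D = 1.634 V
Power in each resistor, P = (ΔV)²/R:
  P_R1 = (5 - 1.86)²/240 = 0.04108 W
  P_R2 = (1.86 - 0)²/3600 = 0.0009609 W
  P_R3 = (1.86 - 1.634)²/18 = 0.002843 W
  P_R4 = (0 - 1.634)²/130 = 0.02053 W
P_total = P_R1 + P_R2 + P_R3 + P_R4 = 0.06542 W

Final answer: 0.06542 W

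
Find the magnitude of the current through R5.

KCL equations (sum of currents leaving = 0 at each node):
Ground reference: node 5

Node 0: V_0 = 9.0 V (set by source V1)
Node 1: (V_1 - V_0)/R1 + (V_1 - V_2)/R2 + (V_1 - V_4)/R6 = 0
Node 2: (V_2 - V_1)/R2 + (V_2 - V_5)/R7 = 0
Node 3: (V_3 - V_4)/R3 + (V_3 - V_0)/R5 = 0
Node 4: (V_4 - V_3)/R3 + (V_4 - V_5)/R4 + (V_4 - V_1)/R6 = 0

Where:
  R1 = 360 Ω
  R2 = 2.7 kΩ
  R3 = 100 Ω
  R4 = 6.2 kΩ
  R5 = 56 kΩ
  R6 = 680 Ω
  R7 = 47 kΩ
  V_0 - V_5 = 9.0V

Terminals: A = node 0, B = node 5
Nodal analysis, taking node 5 as the 0 V reference.
Source V1 fixes V_0 = 9 V.
KCL at each unknown node (sum of currents leaving = 0; resistances in Ω):
  Node 1: (V_1 - 9)/360 + (V_1 - V_2)/2700 + (V_1 - V_4)/680 = 0
  Node 2: (V_2 - V_1)/2700 + (V_2 - 0)/47000 = 0
  Node 3: (V_3 - V_4)/100 + (V_3 - 9)/56000 = 0
  Node 4: (V_4 - V_3)/100 + (V_4 - 0)/6200 + (V_4 - V_1)/680 = 0
Collecting terms (coefficients in siemens):
  0.004619·V_1 - 0.0003704·V_2 - 0.001471·V_4 = 0.025
  0.0003916·V_2 - 0.0003704·V_1 = 0
  0.01002·V_3 - 0.01·V_4 = 0.0001607
  0.01163·V_4 - 0.001471·V_1 - 0.01·V_3 = 0
Solving these 4 simultaneous equations (Gaussian elimination) gives:
  V_1 = 8.501 V, V_2 = 8.039 V, V_3 = 7.678 V, V_4 = 7.675 V
I_R5 = (V_0 - V_3)/R5 = (9 - 7.678)/56000 = 0.00002361 A
|I_R5| = 0.00002361 A

Final answer: |I_R5| = 2.361e-05 A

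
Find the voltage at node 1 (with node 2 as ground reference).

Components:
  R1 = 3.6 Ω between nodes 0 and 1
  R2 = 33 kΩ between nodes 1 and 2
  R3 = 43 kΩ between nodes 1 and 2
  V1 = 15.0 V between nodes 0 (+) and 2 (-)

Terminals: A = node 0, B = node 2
Nodal analysis, taking node 2 as the 0 V reference.
Source V1 fixes V_0 = 15 V.
KCL at each unknown node (sum of currents leaving = 0; resistances in Ω):
  Node 1: (V_1 - 15)/3.6 + (V_1 - 0)/33000 + (V_1 - 0)/43000 = 0
Collecting terms: 0.2778 × V_1 = 4.167  =>  V_1 = 15 V
The requested potential is V_1 = 15 V.

Final answer: V_1 = 15 V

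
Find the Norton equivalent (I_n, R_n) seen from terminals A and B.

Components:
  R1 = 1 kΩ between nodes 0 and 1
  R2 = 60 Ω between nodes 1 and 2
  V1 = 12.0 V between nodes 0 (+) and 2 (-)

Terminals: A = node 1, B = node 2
Find the Thévenin equivalent first; then I_n = V_th/R_th and R_n = R_th.
Step 1 — V_th is the open-circuit voltage V_A - V_B (nothing connected across the terminals).
Nodal analysis, taking node 2 as the 0 V reference.
Source V1 fixes V_0 = 12 V.
KCL at each unknown node (sum of currents leaving = 0; resistances in Ω):
  Node 1: (V_1 - 12)/1000 + (V_1 - 0)/60 = 0
Collecting terms: 0.01767 × V_1 = 0.012  =>  V_1 = 0.6792 V
V_th = V_1 - V_2 = 0.6792 - 0 = 0.6792 V
Step 2 — R_th: zero the source — replace V1 by a short circuit (node 2 merges into node 0) — and find the resistance seen between A (node 1) and B (node 0).
Reduce the network between node 1 (A) and node 0 (B) by series/parallel combination:
  Rp1 = R1 ‖ R2 (parallel, both between nodes 0 and 1) = 1/(1/1000 + 1/60) = 56.6 Ω
R_th = 56.6 Ω
I_n = V_th/R_th = 0.6792/56.6 = 0.012 A, and R_n = R_th = 56.6 Ω

Final answer: I_n = 0.012 A, R_n = 56.6 Ω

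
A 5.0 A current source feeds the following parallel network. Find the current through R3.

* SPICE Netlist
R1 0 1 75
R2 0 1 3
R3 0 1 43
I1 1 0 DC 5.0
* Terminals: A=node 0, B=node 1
All resistors sit directly between nodes 0 and 1, so they are in parallel and share one voltage V; the full source current 5 A splits among them.
1/R_par = 1/75 + 1/3 + 1/43 = 0.3699 S  =>  R_par = 2.703 Ω
V = I × R_par = 5 × 2.703 = 13.52 V
I_R3 = V/R3 = 13.52/43 = 0.3143 A

Final answer: 0.3143 A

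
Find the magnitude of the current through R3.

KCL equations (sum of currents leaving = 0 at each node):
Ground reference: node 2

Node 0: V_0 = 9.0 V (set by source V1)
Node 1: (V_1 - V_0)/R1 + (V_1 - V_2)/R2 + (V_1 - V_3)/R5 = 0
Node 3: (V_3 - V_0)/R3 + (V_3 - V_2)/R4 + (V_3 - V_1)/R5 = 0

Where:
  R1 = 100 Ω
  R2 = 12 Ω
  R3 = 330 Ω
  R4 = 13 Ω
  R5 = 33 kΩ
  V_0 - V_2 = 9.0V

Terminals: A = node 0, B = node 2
Nodal analysis, taking node 2 as the 0 V reference.
Source V1 fixes V_0 = 9 V.
KCL at each unknown node (sum of currents leaving = 0; resistances in Ω):
  Node 1: (V_1 - 9)/100 + (V_1 - 0)/12 + (V_1 - V_3)/33000 = 0
  Node 3: (V_3 - 9)/330 + (V_3 - 0)/13 + (V_3 - V_1)/33000 = 0
Collecting terms (coefficients in siemens):
  0.09336·V_1 - 0.0000303·V_3 = 0.09
  0.07998·V_3 - 0.0000303·V_1 = 0.02727
Determinant D = (0.09336)(0.07998) - (-0.0000303)(-0.0000303) = 0.007468
V_1 = [(0.09)(0.07998) - (-0.0000303)(0.02727)]/D = 0.9641 V
V_3 = [(0.09336)(0.02727) - (0.09)(-0.0000303)]/D = 0.3413 V
I_R3 = (V_0 - V_3)/R3 = (9 - 0.3413)/330 = 0.02624 A
|I_R3| = 0.02624 A

Final answer: |I_R3| = 0.02624 A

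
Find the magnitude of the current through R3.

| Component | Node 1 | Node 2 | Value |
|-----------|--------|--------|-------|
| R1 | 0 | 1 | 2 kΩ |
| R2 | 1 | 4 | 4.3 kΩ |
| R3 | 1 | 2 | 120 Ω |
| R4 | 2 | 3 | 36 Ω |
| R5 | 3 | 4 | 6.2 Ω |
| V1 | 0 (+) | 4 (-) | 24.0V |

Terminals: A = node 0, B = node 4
Nodal analysis, taking node 4 as the 0 V reference.
Source V1 fixes V_0 = 24 V.
KCL at each unknown node (sum of currents leaving = 0; resistances in Ω):
  Node 1: (V_1 - 24)/2000 + (V_1 - 0)/4300 + (V_1 - V_2)/120 = 0
  Node 2: (V_2 - V_1)/120 + (V_2 - V_3)/36 = 0
  Node 3: (V_3 - V_2)/36 + (V_3 - 0)/6.2 = 0
Collecting terms (coefficients in siemens):
  0.009066·V_1 - 0.008333·V_2 = 0.012
  0.03611·V_2 - 0.008333·V_1 - 0.02778·V_3 = 0
  0.1891·V_3 - 0.02778·V_2 = 0
Solving these 3 simultaneous equations (Gaussian elimination) gives:
  V_1 = 1.74 V, V_2 = 0.4526 V, V_3 = 0.0665 V
I_R3 = (V_1 - V_2)/R3 = (1.74 - 0.4526)/120 = 0.01073 A
|I_R3| = 0.01073 A

Final answer: |I_R3| = 0.01073 A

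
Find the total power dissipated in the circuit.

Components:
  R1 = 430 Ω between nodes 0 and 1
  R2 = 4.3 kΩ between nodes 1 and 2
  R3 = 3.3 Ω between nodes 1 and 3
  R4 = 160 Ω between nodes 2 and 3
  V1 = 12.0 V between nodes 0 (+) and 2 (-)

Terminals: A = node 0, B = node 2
Nodal analysis, taking node 2 as the 0 V reference.
Source V1 fixes V_0 = 12 V.
KCL at each unknown node (sum of currents leaving = 0; resistances in Ω):
  Node 1: (V_1 - 12)/430 + (V_1 - 0)/4300 + (V_1 - V_3)/3.3 = 0
  Node 3: (V_3 - V_1)/3.3 + (V_3 - 0)/160 = 0
Collecting terms (coefficients in siemens):
  0.3056·V_1 - 0.303·V_3 = 0.02791
  0.3093·V_3 - 0.303·V_1 = 0
Determinant D = (0.3056)(0.3093) - (-0.303)(-0.303) = 0.002685
V_1 = [(0.02791)(0.3093) - (-0.303)(0)]/D = 3.214 V
V_3 = [(0.3056)(0) - (0.02791)(-0.303)]/D = 3.149 V
Power in each resistor, P = (ΔV)²/R:
  P_R1 = (12 - 3.214)²/430 = 0.1795 W
  P_R2 = (3.214 - 0)²/4300 = 0.002403 W
  P_R3 = (3.214 - 3.149)²/3.3 = 0.001279 W
  P_R4 = (0 - 3.149)²/160 = 0.06199 W
P_total = P_R1 + P_R2 + P_R3 + P_R4 = 0.2452 W

Final answer: 0.2452 W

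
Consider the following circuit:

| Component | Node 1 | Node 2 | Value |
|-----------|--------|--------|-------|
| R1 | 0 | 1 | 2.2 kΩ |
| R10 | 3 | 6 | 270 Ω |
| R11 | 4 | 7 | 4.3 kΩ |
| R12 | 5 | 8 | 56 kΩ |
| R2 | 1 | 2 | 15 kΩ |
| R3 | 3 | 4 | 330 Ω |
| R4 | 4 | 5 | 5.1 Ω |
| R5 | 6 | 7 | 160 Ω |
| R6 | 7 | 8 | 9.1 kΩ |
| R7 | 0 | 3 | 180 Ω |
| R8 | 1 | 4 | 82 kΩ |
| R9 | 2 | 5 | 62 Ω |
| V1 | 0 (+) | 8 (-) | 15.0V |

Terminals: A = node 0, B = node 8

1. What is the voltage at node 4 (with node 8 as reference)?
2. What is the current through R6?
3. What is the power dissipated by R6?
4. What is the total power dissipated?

Nodal analysis, taking node 8 as the 0 V reference.
Source V1 fixes V_0 = 15 V.
KCL at each unknown node (sum of currents leaving = 0; resistances in Ω):
  Node 1: (V_1 - 15)/2200 + (V_1 - V_2)/15000 + (V_1 - V_4)/82000 = 0
  Node 2: (V_2 - V_1)/15000 + (V_2 - V_5)/62 = 0
  Node 3: (V_3 - V_4)/330 + (V_3 - 15)/180 + (V_3 - V_6)/270 = 0
  Node 4: (V_4 - V_3)/330 + (V_4 - V_5)/5.1 + (V_4 - V_1)/82000 + (V_4 - V_7)/4300 = 0
  Node 5: (V_5 - V_4)/5.1 + (V_5 - V_2)/62 + (V_5 - 0)/56000 = 0
  Node 6: (V_6 - V_7)/160 + (V_6 - V_3)/270 = 0
  Node 7: (V_7 - V_6)/160 + (V_7 - 0)/9100 + (V_7 - V_4)/4300 = 0
Collecting terms (coefficients in siemens):
  0.0005334·V_1 - 0.00006667·V_2 - 0.0000122·V_4 = 0.006818
  0.0162·V_2 - 0.00006667·V_1 - 0.01613·V_5 = 0
  0.01229·V_3 - 0.00303·V_4 - 0.003704·V_6 = 0.08333
  0.1994·V_4 - 0.0000122·V_1 - 0.00303·V_3 - 0.1961·V_5 - 0.0002326·V_7 = 0
  0.2122·V_5 - 0.01613·V_2 - 0.1961·V_4 = 0
  0.009954·V_6 - 0.003704·V_3 - 0.00625·V_7 = 0
  0.006592·V_7 - 0.0002326·V_4 - 0.00625·V_6 = 0
Solving these 7 simultaneous equations (Gaussian elimination) gives:
  V_1 = 14.94 V, V_2 = 14.57 V, V_3 = 14.68 V, V_4 = 14.57 V
  V_5 = 14.56 V, V_6 = 14.29 V, V_7 = 14.07 V
Part 1:
  Read off the nodal solution: V_4 = 14.57 V
Part 2:
  I_R6 = (V_7 - V_8)/R6 = (14.07 - 0)/9100 = 0.001546 A
  Magnitude: I_R6 = 0.001546 A
Part 3:
  I_R6 = (V_7 - V_8)/R6 = (14.07 - 0)/9100 = 0.001546 A
  P_R6 = I_R6² × R6 = (0.001546)² × 9100 = 0.02174 W
Part 4:
  Power in each resistor, P = (ΔV)²/R:
    P_R1 = (15 - 14.94)²/2200 = 0.000001872 W
    P_R2 = (14.94 - 14.57)²/15000 = 0.000009119 W
    P_R3 = (14.68 - 14.57)²/330 = 0.00003978 W
    P_R4 = (14.57 - 14.56)²/5.1 = 0.0000002827 W
    P_R5 = (14.29 - 14.07)²/160 = 0.0003269 W
    P_R6 = (14.07 - 0)²/9100 = 0.02174 W
    P_R7 = (15 - 14.68)²/180 = 0.0005681 W
    P_R8 = (14.94 - 14.57)²/82000 = 0.000001671 W
    P_R9 = (14.57 - 14.56)²/62 = 0.00000003769 W
    P_R10 = (14.68 - 14.29)²/270 = 0.0005516 W
    P_R11 = (14.57 - 14.07)²/4300 = 0.00005815 W
    P_R12 = (14.56 - 0)²/56000 = 0.003788 W
  P_total = P_R1 + P_R2 + P_R3 + P_R4 + P_R5 + P_R6 + P_R7 + P_R8 + P_R9 + P_R10 + P_R11 + P_R12 = 0.02709 W

Final answers:
1. V_4 = 14.57 V
2. I_R6 = 0.001546 A
3. P_R6 = 0.02174 W
4. P_total = 0.02709 W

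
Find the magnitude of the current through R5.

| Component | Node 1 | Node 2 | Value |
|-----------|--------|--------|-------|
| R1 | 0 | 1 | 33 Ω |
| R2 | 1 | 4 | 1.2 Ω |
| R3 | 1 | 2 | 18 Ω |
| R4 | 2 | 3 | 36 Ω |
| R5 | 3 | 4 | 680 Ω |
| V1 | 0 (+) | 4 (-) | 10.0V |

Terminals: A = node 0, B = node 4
Nodal analysis, taking node 4 as the 0 V reference.
Source V1 fixes V_0 = 10 V.
KCL at each unknown node (sum of currents leaving = 0; resistances in Ω):
  Node 1: (V_1 - 10)/33 + (V_1 - 0)/1.2 + (V_1 - V_2)/18 = 0
  Node 2: (V_2 - V_1)/18 + (V_2 - V_3)/36 = 0
  Node 3: (V_3 - V_2)/36 + (V_3 - 0)/680 = 0
Collecting terms (coefficients in siemens):
  0.9192·V_1 - 0.05556·V_2 = 0.303
  0.08333·V_2 - 0.05556·V_1 - 0.02778·V_3 = 0
  0.02925·V_3 - 0.02778·V_2 = 0
Solving these 3 simultaneous equations (Gaussian elimination) gives:
  V_1 = 0.3503 V, V_2 = 0.3417 V, V_3 = 0.3246 V
I_R5 = (V_3 - V_4)/R5 = (0.3246 - 0)/680 = 0.0004773 A
|I_R5| = 0.0004773 A

Final answer: |I_R5| = 0.0004773 A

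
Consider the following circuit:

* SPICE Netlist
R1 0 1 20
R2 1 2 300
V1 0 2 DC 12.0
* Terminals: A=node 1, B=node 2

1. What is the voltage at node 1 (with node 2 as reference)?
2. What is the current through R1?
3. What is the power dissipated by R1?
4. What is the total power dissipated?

Nodal analysis, taking node 2 as the 0 V reference.
Source V1 fixes V_0 = 12 V.
KCL at each unknown node (sum of currents leaving = 0; resistances in Ω):
  Node 1: (V_1 - 12)/20 + (V_1 - 0)/300 = 0
Collecting terms: 0.05333 × V_1 = 0.6  =>  V_1 = 11.25 V
Part 1:
  Read off the nodal solution: V_1 = 11.25 V
Part 2:
  I_R1 = (V_0 - V_1)/R1 = (12 - 11.25)/20 = 0.0375 A
  Magnitude: I_R1 = 0.0375 A
Part 3:
  I_R1 = (V_0 - V_1)/R1 = (12 - 11.25)/20 = 0.0375 A
  P_R1 = I_R1² × R1 = (0.0375)² × 20 = 0.02813 W
Part 4:
  Power in each resistor, P = (ΔV)²/R:
    P_R1 = (12 - 11.25)²/20 = 0.02813 W
    P_R2 = (11.25 - 0)²/300 = 0.4219 W
  P_total = P_R1 + P_R2 = 0.45 W

Final answers:
1. V_1 = 11.25 V
2. I_R1 = 0.0375 A
3. P_R1 = 0.02813 W
4. P_total = 0.45 W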